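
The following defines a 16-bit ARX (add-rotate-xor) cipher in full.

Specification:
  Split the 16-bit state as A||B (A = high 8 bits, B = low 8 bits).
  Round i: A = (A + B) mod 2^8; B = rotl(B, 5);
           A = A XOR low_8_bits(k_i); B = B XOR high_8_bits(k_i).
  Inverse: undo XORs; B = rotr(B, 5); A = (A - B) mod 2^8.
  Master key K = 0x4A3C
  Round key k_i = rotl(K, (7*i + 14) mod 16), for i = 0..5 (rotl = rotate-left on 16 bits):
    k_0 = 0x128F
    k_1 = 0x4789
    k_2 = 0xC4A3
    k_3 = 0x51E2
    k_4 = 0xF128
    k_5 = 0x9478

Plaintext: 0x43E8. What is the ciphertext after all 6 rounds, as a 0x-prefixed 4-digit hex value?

s_0 = plaintext = 0x43E8
s_1 = Round(s_0, k_0) = 0xA40F
s_2 = Round(s_1, k_1) = 0x3AA6
s_3 = Round(s_2, k_2) = 0x4310
s_4 = Round(s_3, k_3) = 0xB153
s_5 = Round(s_4, k_4) = 0x2C9B
s_6 = Round(s_5, k_5) = 0xBFE7

0xBFE7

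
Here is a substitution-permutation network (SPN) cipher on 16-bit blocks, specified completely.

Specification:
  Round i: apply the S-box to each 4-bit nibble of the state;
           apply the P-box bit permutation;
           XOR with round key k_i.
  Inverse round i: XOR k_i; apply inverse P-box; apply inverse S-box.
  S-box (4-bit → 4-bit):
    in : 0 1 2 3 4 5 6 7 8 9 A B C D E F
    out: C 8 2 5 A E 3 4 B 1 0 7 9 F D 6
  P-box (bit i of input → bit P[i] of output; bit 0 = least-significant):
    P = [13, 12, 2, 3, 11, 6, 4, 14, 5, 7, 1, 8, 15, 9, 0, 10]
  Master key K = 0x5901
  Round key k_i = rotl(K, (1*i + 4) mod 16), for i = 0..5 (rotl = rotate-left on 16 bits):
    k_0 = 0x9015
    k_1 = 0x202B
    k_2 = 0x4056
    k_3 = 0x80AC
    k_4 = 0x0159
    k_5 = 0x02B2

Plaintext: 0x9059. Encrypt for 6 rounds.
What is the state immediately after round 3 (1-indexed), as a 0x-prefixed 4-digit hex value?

s_0 = plaintext = 0x9059
s_1 = Round(s_0, k_0) = 0x7147
s_2 = Round(s_1, k_1) = 0x616E
s_3 = Round(s_2, k_2) = 0xEB1A
s_4 = Round(s_3, k_3) = 0x440F
s_5 = Round(s_4, k_4) = 0x56CD
s_6 = Round(s_5, k_5) = 0x7C1F

0xEB1A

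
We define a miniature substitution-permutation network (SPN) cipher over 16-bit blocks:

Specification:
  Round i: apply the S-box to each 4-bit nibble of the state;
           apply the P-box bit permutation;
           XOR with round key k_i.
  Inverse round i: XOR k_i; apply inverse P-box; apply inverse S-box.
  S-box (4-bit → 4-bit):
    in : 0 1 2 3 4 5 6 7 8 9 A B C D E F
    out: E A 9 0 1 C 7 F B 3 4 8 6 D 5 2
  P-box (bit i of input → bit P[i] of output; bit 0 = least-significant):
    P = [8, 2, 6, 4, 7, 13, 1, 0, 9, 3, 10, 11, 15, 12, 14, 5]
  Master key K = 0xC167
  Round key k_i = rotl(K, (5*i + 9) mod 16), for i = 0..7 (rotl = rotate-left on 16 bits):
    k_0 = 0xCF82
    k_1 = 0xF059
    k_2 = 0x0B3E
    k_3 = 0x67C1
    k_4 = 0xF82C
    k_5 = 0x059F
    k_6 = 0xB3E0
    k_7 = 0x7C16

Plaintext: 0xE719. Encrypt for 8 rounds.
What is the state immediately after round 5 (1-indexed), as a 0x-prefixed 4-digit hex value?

0x45A5

s_0 = plaintext = 0xE719
s_1 = Round(s_0, k_0) = 0x208F
s_2 = Round(s_1, k_1) = 0x5CF4
s_3 = Round(s_2, k_2) = 0x6E16
s_4 = Round(s_3, k_3) = 0x9084
s_5 = Round(s_4, k_4) = 0x45A5
s_6 = Round(s_5, k_5) = 0x89CD
s_7 = Round(s_6, k_6) = 0x009A
s_8 = Round(s_7, k_7) = 0x00FE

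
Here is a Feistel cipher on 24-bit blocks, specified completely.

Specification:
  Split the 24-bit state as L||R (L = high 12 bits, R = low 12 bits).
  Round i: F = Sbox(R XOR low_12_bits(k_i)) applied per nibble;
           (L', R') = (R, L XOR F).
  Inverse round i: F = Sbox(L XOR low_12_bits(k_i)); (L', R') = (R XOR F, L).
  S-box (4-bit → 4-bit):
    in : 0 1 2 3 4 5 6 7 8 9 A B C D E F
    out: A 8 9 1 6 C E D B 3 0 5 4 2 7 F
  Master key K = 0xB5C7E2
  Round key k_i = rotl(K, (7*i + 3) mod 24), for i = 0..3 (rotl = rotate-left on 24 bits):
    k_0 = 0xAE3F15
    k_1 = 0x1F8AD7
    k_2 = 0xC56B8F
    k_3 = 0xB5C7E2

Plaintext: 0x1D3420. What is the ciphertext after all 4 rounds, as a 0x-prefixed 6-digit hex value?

0xF598FE

s_0 = plaintext = 0x1D3420
s_1 = Round(s_0, k_0) = 0x4204CF
s_2 = Round(s_1, k_1) = 0x4CF3AB
s_3 = Round(s_2, k_2) = 0x3ABF59
s_4 = Round(s_3, k_3) = 0xF598FE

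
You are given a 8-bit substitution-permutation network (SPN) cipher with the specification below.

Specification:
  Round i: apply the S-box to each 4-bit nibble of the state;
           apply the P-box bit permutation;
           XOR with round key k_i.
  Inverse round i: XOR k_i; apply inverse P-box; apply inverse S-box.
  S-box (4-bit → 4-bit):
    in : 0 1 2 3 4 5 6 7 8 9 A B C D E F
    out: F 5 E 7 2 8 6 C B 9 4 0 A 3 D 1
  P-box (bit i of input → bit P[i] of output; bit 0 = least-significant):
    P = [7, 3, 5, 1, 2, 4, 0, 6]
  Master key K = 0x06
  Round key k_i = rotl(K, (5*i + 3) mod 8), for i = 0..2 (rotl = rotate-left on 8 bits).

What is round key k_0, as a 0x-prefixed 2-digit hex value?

K = 0x06
k_0 = rotl(K, (5*0+3) mod 8) = rotl(K, 3) = 0x30

0x30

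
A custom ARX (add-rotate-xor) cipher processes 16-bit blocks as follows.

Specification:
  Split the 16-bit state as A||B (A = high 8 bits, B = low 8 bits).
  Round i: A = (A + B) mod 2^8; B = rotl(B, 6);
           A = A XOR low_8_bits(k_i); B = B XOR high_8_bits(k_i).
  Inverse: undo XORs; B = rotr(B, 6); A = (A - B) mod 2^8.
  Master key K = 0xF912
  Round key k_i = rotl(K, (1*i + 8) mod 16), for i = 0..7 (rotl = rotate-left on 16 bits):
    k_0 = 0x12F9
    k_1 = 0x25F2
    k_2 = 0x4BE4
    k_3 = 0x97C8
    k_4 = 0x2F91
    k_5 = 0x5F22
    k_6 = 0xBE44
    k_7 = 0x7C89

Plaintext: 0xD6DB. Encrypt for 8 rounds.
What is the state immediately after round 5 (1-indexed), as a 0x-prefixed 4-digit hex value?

s_0 = plaintext = 0xD6DB
s_1 = Round(s_0, k_0) = 0x48E4
s_2 = Round(s_1, k_1) = 0xDE1C
s_3 = Round(s_2, k_2) = 0x1E4C
s_4 = Round(s_3, k_3) = 0xA284
s_5 = Round(s_4, k_4) = 0xB70E
s_6 = Round(s_5, k_5) = 0xE7DC
s_7 = Round(s_6, k_6) = 0x8789
s_8 = Round(s_7, k_7) = 0x991E

0xB70E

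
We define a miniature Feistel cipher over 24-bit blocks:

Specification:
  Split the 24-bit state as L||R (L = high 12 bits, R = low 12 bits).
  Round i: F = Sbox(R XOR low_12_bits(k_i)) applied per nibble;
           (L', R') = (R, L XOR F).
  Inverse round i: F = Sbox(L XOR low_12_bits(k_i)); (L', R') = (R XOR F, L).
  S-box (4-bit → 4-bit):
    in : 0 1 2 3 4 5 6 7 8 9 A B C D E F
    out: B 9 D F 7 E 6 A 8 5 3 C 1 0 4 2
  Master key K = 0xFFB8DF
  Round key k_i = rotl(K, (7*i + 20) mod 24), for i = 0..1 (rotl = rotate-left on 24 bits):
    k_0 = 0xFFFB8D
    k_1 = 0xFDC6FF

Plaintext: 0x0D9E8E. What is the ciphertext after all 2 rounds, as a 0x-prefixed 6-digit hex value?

s_0 = plaintext = 0x0D9E8E
s_1 = Round(s_0, k_0) = 0xE8EE66
s_2 = Round(s_1, k_1) = 0xE666DB

0xE666DB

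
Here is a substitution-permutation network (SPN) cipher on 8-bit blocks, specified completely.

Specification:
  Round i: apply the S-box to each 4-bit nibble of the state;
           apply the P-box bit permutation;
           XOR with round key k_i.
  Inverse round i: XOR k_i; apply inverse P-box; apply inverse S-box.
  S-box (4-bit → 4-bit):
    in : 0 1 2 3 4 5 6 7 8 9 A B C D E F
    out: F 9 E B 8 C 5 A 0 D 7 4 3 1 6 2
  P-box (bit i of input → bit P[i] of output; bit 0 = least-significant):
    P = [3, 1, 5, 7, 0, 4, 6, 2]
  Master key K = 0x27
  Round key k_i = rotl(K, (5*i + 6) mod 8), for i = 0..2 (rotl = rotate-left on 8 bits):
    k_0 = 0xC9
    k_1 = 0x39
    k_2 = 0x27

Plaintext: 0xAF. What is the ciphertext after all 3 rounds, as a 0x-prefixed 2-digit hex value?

s_0 = plaintext = 0xAF
s_1 = Round(s_0, k_0) = 0x9A
s_2 = Round(s_1, k_1) = 0x56
s_3 = Round(s_2, k_2) = 0x4B

0x4B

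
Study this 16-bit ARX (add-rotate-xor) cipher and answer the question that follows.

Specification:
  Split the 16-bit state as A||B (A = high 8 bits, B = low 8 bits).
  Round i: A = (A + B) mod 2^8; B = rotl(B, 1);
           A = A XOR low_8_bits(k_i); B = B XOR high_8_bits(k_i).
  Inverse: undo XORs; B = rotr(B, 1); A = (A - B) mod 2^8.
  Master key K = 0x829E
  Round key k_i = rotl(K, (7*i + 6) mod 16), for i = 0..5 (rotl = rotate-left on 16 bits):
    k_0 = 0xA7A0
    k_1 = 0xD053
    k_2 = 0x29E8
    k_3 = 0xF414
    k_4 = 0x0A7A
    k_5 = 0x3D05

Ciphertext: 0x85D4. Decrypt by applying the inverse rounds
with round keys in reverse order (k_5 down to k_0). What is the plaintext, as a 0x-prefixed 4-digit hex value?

0x267A

s_0 = ciphertext = 0x85D4
s_1 = InvRound(s_0, k_5) = 0x8CF4
s_2 = InvRound(s_1, k_4) = 0x777F
s_3 = InvRound(s_2, k_3) = 0x9EC5
s_4 = InvRound(s_3, k_2) = 0x0076
s_5 = InvRound(s_4, k_1) = 0x0053
s_6 = InvRound(s_5, k_0) = 0x267A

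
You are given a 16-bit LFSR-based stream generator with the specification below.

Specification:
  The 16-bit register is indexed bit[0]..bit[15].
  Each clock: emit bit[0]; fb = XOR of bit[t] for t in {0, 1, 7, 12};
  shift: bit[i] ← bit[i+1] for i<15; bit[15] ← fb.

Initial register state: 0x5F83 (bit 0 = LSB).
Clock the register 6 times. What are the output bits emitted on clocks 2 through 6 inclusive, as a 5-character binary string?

10000

reg_0 = 0x5F83
clock 1: out=1, reg = 0x2FC1
clock 2: out=1, reg = 0x17E0
clock 3: out=0, reg = 0x0BF0
clock 4: out=0, reg = 0x85F8
clock 5: out=0, reg = 0xC2FC
clock 6: out=0, reg = 0xE17E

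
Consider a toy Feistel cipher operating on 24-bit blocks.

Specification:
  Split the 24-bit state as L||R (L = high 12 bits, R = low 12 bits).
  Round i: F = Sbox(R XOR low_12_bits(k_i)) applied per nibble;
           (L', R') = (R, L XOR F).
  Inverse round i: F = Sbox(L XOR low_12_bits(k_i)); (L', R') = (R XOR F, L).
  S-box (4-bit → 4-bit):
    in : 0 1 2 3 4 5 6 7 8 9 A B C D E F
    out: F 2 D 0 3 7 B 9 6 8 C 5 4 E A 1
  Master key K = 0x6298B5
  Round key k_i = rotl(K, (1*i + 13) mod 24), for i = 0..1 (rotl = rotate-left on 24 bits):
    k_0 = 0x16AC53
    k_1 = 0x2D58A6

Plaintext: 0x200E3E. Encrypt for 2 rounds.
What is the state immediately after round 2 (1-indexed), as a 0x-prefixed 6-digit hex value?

0xFBE718

s_0 = plaintext = 0x200E3E
s_1 = Round(s_0, k_0) = 0xE3EFBE
s_2 = Round(s_1, k_1) = 0xFBE718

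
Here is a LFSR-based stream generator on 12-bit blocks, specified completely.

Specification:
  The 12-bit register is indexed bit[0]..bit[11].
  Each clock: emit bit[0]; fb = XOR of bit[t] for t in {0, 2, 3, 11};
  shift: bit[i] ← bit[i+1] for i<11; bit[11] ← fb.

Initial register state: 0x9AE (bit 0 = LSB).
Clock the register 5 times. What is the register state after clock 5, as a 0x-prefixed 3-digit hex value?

reg_0 = 0x9AE
clock 1: out=0, reg = 0xCD7
clock 2: out=1, reg = 0xE6B
clock 3: out=1, reg = 0xF35
clock 4: out=1, reg = 0xF9A
clock 5: out=0, reg = 0x7CD

0x7CD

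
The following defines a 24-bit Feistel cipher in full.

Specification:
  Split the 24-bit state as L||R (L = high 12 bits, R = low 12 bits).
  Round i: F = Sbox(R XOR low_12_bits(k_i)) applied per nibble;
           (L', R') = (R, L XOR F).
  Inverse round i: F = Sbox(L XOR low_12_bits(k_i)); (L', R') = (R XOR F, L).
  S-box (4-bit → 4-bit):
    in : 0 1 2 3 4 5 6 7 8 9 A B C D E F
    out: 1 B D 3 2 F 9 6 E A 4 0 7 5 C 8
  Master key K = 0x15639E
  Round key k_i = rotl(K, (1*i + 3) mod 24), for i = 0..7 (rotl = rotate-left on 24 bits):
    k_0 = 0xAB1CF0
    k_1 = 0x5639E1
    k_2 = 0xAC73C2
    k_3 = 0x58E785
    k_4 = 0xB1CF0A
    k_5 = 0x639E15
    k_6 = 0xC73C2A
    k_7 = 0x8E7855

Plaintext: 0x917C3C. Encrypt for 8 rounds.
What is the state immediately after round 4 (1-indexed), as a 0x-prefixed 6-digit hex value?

s_0 = plaintext = 0x917C3C
s_1 = Round(s_0, k_0) = 0xC3C860
s_2 = Round(s_1, k_1) = 0x8607D7
s_3 = Round(s_2, k_2) = 0x7D7ADF
s_4 = Round(s_3, k_3) = 0xADF223
s_5 = Round(s_4, k_4) = 0x223F05
s_6 = Round(s_5, k_5) = 0xF05992
s_7 = Round(s_6, k_6) = 0x99200B
s_8 = Round(s_7, k_7) = 0x00B76E

0xADF223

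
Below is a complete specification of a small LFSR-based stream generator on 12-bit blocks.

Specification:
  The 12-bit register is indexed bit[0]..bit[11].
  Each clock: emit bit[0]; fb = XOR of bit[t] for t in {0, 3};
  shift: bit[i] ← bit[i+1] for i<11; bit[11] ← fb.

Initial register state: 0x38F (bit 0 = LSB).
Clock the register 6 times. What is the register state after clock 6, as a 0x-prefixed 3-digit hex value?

0xF8E

reg_0 = 0x38F
clock 1: out=1, reg = 0x1C7
clock 2: out=1, reg = 0x8E3
clock 3: out=1, reg = 0xC71
clock 4: out=1, reg = 0xE38
clock 5: out=0, reg = 0xF1C
clock 6: out=0, reg = 0xF8E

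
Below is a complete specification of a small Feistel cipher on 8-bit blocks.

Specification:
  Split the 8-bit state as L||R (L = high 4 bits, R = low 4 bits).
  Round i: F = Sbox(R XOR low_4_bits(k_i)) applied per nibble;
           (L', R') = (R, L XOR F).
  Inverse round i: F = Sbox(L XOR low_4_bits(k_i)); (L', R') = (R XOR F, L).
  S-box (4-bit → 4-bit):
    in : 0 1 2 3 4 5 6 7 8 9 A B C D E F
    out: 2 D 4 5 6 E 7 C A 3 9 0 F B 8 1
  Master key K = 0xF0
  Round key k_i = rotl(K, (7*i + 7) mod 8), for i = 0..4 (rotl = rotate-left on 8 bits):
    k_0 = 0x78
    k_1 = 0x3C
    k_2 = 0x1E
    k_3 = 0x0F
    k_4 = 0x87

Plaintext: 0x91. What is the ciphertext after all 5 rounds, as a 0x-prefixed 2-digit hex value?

s_0 = plaintext = 0x91
s_1 = Round(s_0, k_0) = 0x1A
s_2 = Round(s_1, k_1) = 0xA6
s_3 = Round(s_2, k_2) = 0x60
s_4 = Round(s_3, k_3) = 0x07
s_5 = Round(s_4, k_4) = 0x72

0x72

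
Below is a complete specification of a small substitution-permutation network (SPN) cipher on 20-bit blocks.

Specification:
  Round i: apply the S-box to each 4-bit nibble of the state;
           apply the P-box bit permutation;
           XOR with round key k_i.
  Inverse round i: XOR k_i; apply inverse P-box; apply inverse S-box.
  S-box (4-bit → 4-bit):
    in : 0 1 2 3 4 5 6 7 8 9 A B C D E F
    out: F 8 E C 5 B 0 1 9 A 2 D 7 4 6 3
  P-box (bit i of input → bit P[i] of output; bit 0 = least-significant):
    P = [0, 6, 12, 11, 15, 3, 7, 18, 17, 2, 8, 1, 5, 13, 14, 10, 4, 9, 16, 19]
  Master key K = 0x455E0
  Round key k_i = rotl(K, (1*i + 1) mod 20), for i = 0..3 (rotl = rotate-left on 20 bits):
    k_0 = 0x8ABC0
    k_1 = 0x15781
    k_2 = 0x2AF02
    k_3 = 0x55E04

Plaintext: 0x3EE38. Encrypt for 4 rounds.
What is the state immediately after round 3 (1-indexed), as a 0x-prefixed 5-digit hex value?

s_0 = plaintext = 0x3EE38
s_1 = Round(s_0, k_0) = 0x5C245
s_2 = Round(s_1, k_1) = 0x9BC76
s_3 = Round(s_2, k_2) = 0x86826
s_4 = Round(s_3, k_3) = 0xB5E9E

0x86826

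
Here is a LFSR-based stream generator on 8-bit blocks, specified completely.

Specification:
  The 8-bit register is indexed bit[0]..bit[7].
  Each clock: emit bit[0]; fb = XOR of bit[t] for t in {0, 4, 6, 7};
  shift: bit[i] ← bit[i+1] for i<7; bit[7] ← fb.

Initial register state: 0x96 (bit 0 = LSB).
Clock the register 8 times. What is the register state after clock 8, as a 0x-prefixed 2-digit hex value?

reg_0 = 0x96
clock 1: out=0, reg = 0x4B
clock 2: out=1, reg = 0x25
clock 3: out=1, reg = 0x92
clock 4: out=0, reg = 0x49
clock 5: out=1, reg = 0x24
clock 6: out=0, reg = 0x12
clock 7: out=0, reg = 0x89
clock 8: out=1, reg = 0x44

0x44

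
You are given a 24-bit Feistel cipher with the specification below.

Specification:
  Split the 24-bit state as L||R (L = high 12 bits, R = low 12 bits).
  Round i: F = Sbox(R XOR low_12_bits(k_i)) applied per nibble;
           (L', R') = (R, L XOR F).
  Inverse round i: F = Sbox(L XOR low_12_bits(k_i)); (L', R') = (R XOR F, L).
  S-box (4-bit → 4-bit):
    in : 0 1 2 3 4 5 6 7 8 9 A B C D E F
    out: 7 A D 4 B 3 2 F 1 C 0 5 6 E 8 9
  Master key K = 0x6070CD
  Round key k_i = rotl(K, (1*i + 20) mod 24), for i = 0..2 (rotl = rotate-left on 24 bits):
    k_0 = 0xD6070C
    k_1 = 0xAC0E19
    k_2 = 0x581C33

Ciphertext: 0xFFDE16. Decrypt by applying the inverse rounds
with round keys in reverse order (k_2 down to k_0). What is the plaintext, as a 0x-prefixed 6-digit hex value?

0xE964D2

s_0 = ciphertext = 0xFFDE16
s_1 = InvRound(s_0, k_2) = 0xA7EFFD
s_2 = InvRound(s_1, k_1) = 0x4D2A7E
s_3 = InvRound(s_2, k_0) = 0xE964D2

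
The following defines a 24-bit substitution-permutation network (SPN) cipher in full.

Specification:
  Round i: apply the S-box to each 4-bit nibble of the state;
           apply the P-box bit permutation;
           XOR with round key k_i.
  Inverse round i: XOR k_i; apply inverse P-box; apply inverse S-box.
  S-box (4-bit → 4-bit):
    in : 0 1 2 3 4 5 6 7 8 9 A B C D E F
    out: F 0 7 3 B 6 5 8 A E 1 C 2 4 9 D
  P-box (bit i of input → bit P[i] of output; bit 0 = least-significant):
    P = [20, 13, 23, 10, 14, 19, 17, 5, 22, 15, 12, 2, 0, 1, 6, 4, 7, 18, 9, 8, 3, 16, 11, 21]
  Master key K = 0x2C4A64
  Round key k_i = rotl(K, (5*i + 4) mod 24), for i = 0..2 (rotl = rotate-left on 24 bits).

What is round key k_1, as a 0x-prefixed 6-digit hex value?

0x94C858

K = 0x2C4A64
k_0 = rotl(K, (5*0+4) mod 24) = rotl(K, 4) = 0xC4A642
k_1 = rotl(K, (5*1+4) mod 24) = rotl(K, 9) = 0x94C858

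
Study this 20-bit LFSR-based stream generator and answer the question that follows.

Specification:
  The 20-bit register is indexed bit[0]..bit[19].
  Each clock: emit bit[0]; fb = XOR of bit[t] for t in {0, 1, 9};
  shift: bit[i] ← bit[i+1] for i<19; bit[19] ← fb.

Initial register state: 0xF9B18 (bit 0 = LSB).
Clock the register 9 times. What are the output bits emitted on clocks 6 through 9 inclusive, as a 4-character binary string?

reg_0 = 0xF9B18
clock 1: out=0, reg = 0xFCD8C
clock 2: out=0, reg = 0x7E6C6
clock 3: out=0, reg = 0x3F363
clock 4: out=1, reg = 0x9F9B1
clock 5: out=1, reg = 0xCFCD8
clock 6: out=0, reg = 0x67E6C
clock 7: out=0, reg = 0xB3F36
clock 8: out=0, reg = 0x59F9B
clock 9: out=1, reg = 0xACFCD

0001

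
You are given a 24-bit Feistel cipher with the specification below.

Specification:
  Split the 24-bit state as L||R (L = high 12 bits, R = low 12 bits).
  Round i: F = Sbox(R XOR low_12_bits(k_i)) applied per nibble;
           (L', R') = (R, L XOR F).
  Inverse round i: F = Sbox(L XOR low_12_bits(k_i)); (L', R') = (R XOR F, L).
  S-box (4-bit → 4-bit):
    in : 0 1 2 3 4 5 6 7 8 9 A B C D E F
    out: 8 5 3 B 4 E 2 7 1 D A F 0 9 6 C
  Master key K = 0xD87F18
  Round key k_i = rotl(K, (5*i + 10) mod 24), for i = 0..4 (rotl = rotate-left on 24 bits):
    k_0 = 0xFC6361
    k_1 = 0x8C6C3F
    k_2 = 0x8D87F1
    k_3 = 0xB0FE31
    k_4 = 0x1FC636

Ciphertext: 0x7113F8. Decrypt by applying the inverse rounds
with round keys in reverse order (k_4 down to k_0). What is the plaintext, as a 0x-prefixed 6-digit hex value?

0xE03AD4

s_0 = ciphertext = 0x7113F8
s_1 = InvRound(s_0, k_4) = 0x6CF711
s_2 = InvRound(s_1, k_3) = 0x6D76CF
s_3 = InvRound(s_2, k_2) = 0x3FD6D7
s_4 = InvRound(s_3, k_1) = 0xAD43FD
s_5 = InvRound(s_4, k_0) = 0xE03AD4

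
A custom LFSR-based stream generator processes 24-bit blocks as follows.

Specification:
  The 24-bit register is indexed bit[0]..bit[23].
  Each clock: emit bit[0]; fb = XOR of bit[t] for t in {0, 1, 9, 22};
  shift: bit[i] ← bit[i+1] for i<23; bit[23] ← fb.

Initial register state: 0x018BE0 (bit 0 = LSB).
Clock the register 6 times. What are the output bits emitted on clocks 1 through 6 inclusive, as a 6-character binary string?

000001

reg_0 = 0x018BE0
clock 1: out=0, reg = 0x80C5F0
clock 2: out=0, reg = 0x4062F8
clock 3: out=0, reg = 0x20317C
clock 4: out=0, reg = 0x1018BE
clock 5: out=0, reg = 0x880C5F
clock 6: out=1, reg = 0x44062F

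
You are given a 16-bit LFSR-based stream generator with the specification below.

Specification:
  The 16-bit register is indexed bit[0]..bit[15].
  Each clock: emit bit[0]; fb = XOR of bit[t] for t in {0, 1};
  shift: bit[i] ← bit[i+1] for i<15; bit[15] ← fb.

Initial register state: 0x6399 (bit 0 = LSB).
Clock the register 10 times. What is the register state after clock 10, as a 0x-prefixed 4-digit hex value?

reg_0 = 0x6399
clock 1: out=1, reg = 0xB1CC
clock 2: out=0, reg = 0x58E6
clock 3: out=0, reg = 0xAC73
clock 4: out=1, reg = 0x5639
clock 5: out=1, reg = 0xAB1C
clock 6: out=0, reg = 0x558E
clock 7: out=0, reg = 0xAAC7
clock 8: out=1, reg = 0x5563
clock 9: out=1, reg = 0x2AB1
clock 10: out=1, reg = 0x9558

0x9558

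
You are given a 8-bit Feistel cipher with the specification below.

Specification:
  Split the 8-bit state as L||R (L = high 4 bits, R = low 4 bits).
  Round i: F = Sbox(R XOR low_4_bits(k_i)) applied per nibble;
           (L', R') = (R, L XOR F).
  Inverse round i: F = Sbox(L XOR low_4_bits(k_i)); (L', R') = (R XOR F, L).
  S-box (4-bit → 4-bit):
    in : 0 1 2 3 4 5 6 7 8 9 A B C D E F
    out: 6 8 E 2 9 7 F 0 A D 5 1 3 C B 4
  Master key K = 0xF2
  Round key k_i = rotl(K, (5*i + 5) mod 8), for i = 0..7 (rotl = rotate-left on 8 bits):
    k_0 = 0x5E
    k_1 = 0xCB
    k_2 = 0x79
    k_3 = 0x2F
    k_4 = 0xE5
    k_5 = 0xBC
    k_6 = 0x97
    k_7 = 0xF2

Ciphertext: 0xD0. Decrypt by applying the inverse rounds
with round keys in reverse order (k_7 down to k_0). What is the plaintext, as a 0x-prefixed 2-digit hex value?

0x93

s_0 = ciphertext = 0xD0
s_1 = InvRound(s_0, k_7) = 0x4D
s_2 = InvRound(s_1, k_6) = 0xF4
s_3 = InvRound(s_2, k_5) = 0x6F
s_4 = InvRound(s_3, k_4) = 0xD6
s_5 = InvRound(s_4, k_3) = 0x8D
s_6 = InvRound(s_5, k_2) = 0x58
s_7 = InvRound(s_6, k_1) = 0x35
s_8 = InvRound(s_7, k_0) = 0x93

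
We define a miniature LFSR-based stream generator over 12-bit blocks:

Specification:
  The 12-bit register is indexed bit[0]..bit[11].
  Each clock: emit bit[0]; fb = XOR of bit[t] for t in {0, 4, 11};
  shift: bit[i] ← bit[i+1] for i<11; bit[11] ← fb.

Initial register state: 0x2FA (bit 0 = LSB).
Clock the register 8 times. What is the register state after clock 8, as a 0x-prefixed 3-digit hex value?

reg_0 = 0x2FA
clock 1: out=0, reg = 0x97D
clock 2: out=1, reg = 0xCBE
clock 3: out=0, reg = 0x65F
clock 4: out=1, reg = 0x32F
clock 5: out=1, reg = 0x997
clock 6: out=1, reg = 0xCCB
clock 7: out=1, reg = 0x665
clock 8: out=1, reg = 0xB32

0xB32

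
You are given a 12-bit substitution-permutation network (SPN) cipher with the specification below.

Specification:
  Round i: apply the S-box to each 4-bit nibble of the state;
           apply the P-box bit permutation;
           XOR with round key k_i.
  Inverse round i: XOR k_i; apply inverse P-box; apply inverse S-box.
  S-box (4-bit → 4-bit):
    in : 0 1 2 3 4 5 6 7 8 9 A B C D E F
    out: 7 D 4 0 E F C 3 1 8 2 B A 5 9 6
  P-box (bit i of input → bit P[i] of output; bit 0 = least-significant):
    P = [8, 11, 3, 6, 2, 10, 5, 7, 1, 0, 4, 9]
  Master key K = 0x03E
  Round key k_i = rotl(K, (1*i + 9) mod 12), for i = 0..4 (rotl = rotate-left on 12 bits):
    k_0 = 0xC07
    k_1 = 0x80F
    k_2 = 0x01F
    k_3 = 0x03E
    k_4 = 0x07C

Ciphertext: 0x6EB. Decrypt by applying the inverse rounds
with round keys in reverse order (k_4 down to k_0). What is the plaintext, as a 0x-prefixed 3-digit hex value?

0x882

s_0 = ciphertext = 0x6EB
s_1 = InvRound(s_0, k_4) = 0x5B3
s_2 = InvRound(s_1, k_3) = 0xABD
s_3 = InvRound(s_2, k_2) = 0xE6A
s_4 = InvRound(s_3, k_1) = 0xC09
s_5 = InvRound(s_4, k_0) = 0x882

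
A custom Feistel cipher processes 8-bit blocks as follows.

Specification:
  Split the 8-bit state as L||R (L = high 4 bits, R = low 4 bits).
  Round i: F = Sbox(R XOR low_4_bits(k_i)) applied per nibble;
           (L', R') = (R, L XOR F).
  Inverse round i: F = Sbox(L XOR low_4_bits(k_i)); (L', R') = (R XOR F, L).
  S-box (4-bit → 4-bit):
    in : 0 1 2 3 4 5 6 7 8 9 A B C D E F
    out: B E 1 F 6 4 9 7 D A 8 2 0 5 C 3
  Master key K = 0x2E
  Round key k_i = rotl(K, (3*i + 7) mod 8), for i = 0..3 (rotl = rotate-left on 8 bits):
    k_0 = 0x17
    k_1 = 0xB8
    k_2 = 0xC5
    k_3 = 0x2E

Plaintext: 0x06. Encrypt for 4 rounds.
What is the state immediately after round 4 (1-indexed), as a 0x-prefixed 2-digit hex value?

s_0 = plaintext = 0x06
s_1 = Round(s_0, k_0) = 0x6E
s_2 = Round(s_1, k_1) = 0xEF
s_3 = Round(s_2, k_2) = 0xF6
s_4 = Round(s_3, k_3) = 0x62

0x62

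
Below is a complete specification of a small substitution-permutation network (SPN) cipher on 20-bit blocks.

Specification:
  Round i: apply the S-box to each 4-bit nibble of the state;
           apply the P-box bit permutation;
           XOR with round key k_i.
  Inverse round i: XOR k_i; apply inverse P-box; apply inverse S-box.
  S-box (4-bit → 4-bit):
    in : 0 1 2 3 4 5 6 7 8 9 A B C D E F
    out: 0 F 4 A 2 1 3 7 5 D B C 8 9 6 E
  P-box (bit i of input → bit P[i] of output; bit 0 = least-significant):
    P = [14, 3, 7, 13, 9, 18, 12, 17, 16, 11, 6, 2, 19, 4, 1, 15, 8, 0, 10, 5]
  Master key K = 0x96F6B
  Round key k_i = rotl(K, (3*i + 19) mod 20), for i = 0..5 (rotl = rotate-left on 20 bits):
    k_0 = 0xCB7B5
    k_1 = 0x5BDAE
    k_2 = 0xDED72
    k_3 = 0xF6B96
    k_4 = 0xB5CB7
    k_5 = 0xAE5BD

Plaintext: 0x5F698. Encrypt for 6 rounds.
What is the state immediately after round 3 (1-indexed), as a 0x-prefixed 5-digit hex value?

0xADE0C

s_0 = plaintext = 0x5F698
s_1 = Round(s_0, k_0) = 0xF6C27
s_2 = Round(s_1, k_1) = 0xDE913
s_3 = Round(s_2, k_2) = 0xADE0C
s_4 = Round(s_3, k_3) = 0x7C2F7
s_5 = Round(s_4, k_4) = 0xD897E
s_6 = Round(s_5, k_5) = 0x7F653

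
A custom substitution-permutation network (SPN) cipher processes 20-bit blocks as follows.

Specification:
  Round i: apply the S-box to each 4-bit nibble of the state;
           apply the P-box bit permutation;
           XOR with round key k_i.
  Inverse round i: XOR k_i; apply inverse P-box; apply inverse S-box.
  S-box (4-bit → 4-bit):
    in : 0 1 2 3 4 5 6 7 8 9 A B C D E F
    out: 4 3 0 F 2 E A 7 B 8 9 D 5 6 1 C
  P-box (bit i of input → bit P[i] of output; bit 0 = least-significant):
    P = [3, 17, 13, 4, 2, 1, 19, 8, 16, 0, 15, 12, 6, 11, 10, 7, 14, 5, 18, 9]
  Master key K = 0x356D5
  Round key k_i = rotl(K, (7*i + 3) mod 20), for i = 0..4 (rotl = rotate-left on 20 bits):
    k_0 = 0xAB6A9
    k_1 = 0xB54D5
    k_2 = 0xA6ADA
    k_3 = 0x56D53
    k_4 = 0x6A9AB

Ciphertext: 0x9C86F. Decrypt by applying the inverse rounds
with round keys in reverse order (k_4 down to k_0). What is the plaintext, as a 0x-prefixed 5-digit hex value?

0x29BB7

s_0 = ciphertext = 0x9C86F
s_1 = InvRound(s_0, k_4) = 0xCAEBD
s_2 = InvRound(s_1, k_3) = 0x8AC3E
s_3 = InvRound(s_2, k_2) = 0x8B0E4
s_4 = InvRound(s_3, k_1) = 0x10725
s_5 = InvRound(s_4, k_0) = 0x29BB7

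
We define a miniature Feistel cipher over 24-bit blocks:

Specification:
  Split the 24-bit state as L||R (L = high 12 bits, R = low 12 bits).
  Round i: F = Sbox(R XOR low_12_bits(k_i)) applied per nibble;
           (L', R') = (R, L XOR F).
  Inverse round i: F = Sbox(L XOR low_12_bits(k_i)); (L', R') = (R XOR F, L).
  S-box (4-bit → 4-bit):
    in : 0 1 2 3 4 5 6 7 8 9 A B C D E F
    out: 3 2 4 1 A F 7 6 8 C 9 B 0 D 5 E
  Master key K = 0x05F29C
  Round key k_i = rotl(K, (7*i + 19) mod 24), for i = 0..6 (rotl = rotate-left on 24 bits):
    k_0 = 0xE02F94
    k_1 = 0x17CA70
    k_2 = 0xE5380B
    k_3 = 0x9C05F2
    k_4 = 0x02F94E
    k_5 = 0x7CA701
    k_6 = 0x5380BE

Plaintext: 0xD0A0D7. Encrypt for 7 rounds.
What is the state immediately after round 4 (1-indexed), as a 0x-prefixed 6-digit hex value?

0x99DC72

s_0 = plaintext = 0xD0A0D7
s_1 = Round(s_0, k_0) = 0x0D73AB
s_2 = Round(s_1, k_1) = 0x3ABC0C
s_3 = Round(s_2, k_2) = 0xC0C99D
s_4 = Round(s_3, k_3) = 0x99DC72
s_5 = Round(s_4, k_4) = 0xC7268D
s_6 = Round(s_5, k_5) = 0x68DEF2
s_7 = Round(s_6, k_6) = 0xEF232D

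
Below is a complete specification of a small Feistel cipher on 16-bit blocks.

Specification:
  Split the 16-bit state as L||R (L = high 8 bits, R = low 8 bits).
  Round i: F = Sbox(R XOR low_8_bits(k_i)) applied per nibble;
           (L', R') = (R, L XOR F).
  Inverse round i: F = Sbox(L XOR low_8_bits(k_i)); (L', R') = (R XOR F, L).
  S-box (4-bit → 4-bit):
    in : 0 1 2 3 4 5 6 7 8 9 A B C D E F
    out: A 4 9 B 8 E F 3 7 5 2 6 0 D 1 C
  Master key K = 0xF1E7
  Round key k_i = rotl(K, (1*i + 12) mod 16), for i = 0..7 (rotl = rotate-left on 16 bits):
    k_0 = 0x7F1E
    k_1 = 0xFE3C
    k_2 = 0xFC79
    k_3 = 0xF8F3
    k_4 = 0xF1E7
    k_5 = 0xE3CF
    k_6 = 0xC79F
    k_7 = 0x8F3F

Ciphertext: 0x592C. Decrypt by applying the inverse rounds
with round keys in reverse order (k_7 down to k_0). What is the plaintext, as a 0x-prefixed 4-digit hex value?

s_0 = ciphertext = 0x592C
s_1 = InvRound(s_0, k_7) = 0xD359
s_2 = InvRound(s_1, k_6) = 0xD9D3
s_3 = InvRound(s_2, k_5) = 0x9CD9
s_4 = InvRound(s_3, k_4) = 0xEF9C
s_5 = InvRound(s_4, k_3) = 0xDCEF
s_6 = InvRound(s_5, k_2) = 0xC1DC
s_7 = InvRound(s_6, k_1) = 0x11C1
s_8 = InvRound(s_7, k_0) = 0x6D11

0x6D11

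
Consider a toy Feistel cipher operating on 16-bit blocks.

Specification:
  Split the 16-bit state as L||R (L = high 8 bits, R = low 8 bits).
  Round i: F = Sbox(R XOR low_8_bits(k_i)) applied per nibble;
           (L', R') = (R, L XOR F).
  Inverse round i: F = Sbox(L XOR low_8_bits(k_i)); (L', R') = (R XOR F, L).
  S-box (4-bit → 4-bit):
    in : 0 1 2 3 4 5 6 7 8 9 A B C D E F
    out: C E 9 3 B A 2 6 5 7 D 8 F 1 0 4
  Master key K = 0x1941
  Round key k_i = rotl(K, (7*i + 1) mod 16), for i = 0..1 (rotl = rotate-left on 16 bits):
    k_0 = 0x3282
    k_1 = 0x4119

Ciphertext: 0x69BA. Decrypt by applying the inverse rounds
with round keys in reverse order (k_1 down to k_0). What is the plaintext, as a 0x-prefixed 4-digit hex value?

0xC2D6

s_0 = ciphertext = 0x69BA
s_1 = InvRound(s_0, k_1) = 0xD669
s_2 = InvRound(s_1, k_0) = 0xC2D6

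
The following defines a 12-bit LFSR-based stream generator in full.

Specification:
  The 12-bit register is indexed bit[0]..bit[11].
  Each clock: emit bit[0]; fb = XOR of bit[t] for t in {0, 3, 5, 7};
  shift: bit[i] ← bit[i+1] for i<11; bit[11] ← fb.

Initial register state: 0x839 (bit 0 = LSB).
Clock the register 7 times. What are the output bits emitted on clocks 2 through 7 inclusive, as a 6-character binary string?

001110

reg_0 = 0x839
clock 1: out=1, reg = 0xC1C
clock 2: out=0, reg = 0xE0E
clock 3: out=0, reg = 0xF07
clock 4: out=1, reg = 0xF83
clock 5: out=1, reg = 0x7C1
clock 6: out=1, reg = 0x3E0
clock 7: out=0, reg = 0x1F0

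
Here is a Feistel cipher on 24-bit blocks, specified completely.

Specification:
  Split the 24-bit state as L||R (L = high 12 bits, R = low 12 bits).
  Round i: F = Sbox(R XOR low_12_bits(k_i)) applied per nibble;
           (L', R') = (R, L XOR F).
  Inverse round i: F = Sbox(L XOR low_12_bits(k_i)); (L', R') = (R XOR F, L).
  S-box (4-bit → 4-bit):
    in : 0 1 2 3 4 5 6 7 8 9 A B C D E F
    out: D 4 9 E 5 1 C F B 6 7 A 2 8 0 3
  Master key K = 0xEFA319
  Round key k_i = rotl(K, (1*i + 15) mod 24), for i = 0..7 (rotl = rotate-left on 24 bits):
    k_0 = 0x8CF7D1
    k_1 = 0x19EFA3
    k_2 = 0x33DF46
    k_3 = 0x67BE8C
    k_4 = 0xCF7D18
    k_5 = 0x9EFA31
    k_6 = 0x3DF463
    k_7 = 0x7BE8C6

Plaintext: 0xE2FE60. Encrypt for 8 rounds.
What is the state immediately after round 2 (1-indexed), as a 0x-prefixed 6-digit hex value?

0x88B1FB

s_0 = plaintext = 0xE2FE60
s_1 = Round(s_0, k_0) = 0xE6088B
s_2 = Round(s_1, k_1) = 0x88B1FB
s_3 = Round(s_2, k_2) = 0x1FB823
s_4 = Round(s_3, k_3) = 0x823D88
s_5 = Round(s_4, k_4) = 0xD8854E
s_6 = Round(s_5, k_5) = 0x54EE7B
s_7 = Round(s_6, k_6) = 0xE7B205
s_8 = Round(s_7, k_7) = 0x205955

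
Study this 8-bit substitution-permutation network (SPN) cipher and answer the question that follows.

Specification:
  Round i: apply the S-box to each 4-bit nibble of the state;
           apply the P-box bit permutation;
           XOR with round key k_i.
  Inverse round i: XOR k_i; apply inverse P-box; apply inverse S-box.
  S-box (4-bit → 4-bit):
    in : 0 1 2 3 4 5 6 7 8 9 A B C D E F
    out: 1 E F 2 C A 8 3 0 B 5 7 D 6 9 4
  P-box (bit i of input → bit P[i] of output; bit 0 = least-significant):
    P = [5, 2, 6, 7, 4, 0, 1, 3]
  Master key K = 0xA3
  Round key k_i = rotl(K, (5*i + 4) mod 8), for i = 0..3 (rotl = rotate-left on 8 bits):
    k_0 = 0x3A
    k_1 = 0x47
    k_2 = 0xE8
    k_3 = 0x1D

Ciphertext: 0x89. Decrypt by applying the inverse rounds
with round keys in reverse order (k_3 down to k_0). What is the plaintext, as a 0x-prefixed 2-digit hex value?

0x5F

s_0 = ciphertext = 0x89
s_1 = InvRound(s_0, k_3) = 0x05
s_2 = InvRound(s_1, k_2) = 0x52
s_3 = InvRound(s_2, k_1) = 0x73
s_4 = InvRound(s_3, k_0) = 0x5F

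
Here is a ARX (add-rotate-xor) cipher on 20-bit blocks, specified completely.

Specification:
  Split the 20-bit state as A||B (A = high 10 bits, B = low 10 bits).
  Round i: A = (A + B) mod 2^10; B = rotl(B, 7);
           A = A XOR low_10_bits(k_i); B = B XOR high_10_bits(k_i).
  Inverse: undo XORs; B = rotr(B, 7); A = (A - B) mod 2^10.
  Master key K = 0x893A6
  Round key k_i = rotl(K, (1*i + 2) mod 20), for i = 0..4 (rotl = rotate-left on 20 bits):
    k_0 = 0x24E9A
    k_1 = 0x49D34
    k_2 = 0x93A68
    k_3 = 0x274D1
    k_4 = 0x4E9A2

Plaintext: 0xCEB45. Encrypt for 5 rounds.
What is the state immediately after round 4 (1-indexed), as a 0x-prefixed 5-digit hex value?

s_0 = plaintext = 0xCEB45
s_1 = Round(s_0, k_0) = 0x3967B
s_2 = Round(s_1, k_1) = 0x950E8
s_3 = Round(s_2, k_2) = 0x55253
s_4 = Round(s_3, k_3) = 0xDD957
s_5 = Round(s_4, k_4) = 0x5BE90

0xDD957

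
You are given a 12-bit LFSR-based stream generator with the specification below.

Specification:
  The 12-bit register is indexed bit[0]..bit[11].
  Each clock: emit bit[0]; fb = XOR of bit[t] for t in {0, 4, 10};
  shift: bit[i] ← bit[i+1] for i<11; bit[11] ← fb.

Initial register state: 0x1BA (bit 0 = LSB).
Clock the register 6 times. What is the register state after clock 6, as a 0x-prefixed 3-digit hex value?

0xD46

reg_0 = 0x1BA
clock 1: out=0, reg = 0x8DD
clock 2: out=1, reg = 0x46E
clock 3: out=0, reg = 0xA37
clock 4: out=1, reg = 0x51B
clock 5: out=1, reg = 0xA8D
clock 6: out=1, reg = 0xD46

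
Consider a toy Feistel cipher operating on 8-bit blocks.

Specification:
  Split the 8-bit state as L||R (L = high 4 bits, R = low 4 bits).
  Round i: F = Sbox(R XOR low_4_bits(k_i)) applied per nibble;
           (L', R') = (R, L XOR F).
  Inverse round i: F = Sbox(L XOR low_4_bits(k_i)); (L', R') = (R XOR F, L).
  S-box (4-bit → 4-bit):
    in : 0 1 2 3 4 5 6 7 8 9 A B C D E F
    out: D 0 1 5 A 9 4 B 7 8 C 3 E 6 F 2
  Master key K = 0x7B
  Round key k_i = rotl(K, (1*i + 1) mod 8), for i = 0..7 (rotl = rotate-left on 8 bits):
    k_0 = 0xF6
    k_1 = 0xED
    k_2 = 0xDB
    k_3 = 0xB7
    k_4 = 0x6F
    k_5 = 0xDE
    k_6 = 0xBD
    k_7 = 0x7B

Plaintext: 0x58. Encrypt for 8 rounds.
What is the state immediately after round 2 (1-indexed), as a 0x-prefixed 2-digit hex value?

0xA3

s_0 = plaintext = 0x58
s_1 = Round(s_0, k_0) = 0x8A
s_2 = Round(s_1, k_1) = 0xA3
s_3 = Round(s_2, k_2) = 0x3D
s_4 = Round(s_3, k_3) = 0xDF
s_5 = Round(s_4, k_4) = 0xF0
s_6 = Round(s_5, k_5) = 0x00
s_7 = Round(s_6, k_6) = 0x06
s_8 = Round(s_7, k_7) = 0x66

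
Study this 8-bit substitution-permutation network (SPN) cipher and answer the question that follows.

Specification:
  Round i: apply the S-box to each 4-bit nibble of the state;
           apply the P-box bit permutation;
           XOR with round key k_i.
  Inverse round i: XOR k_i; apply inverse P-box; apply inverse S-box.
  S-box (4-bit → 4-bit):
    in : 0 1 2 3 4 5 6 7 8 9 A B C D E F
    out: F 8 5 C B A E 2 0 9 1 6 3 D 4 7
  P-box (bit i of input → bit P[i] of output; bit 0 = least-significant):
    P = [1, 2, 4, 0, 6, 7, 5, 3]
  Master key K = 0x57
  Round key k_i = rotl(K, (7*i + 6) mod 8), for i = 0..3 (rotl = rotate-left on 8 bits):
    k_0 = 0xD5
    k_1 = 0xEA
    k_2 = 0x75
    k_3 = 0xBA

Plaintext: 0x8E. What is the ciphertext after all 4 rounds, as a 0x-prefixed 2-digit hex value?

s_0 = plaintext = 0x8E
s_1 = Round(s_0, k_0) = 0xC5
s_2 = Round(s_1, k_1) = 0x2F
s_3 = Round(s_2, k_2) = 0x03
s_4 = Round(s_3, k_3) = 0x43

0x43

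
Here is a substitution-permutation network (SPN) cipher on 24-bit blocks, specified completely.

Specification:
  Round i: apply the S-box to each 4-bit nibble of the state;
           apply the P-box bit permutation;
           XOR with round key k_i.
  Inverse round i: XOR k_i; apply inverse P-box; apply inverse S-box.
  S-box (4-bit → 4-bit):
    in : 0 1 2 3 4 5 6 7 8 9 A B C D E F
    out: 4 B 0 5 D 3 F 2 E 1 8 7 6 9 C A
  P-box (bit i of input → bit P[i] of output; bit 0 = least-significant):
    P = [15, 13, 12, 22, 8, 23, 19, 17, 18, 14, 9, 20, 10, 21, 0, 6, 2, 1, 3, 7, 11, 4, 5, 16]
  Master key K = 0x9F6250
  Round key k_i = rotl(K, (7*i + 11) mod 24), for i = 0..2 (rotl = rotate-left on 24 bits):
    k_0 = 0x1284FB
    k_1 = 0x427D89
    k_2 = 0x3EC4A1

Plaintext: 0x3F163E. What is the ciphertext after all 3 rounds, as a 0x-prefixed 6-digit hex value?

0xDE6096

s_0 = plaintext = 0x3F163E
s_1 = Round(s_0, k_0) = 0x6EDB19
s_2 = Round(s_1, k_1) = 0xC5B271
s_3 = Round(s_2, k_2) = 0xDE6096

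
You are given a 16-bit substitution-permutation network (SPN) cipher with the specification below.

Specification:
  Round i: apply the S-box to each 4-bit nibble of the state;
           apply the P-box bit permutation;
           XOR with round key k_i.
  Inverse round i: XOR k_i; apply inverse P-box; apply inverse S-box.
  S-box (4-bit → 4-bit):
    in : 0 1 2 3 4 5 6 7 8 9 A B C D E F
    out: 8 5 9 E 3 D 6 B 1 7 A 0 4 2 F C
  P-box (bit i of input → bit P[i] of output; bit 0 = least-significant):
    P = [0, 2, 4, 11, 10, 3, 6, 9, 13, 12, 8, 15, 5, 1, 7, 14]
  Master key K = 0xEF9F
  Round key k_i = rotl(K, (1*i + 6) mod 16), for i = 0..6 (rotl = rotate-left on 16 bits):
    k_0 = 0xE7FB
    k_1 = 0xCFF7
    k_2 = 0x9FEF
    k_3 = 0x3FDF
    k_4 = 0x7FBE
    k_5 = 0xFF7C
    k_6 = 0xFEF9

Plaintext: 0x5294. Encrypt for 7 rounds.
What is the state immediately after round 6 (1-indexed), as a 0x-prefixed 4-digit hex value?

s_0 = plaintext = 0x5294
s_1 = Round(s_0, k_0) = 0x0316
s_2 = Round(s_1, k_1) = 0x1AA3
s_3 = Round(s_2, k_2) = 0x0553
s_4 = Round(s_3, k_3) = 0xD08B
s_5 = Round(s_4, k_4) = 0xFBBC
s_6 = Round(s_5, k_5) = 0xBFEC
s_7 = Round(s_6, k_6) = 0x79A1

0xBFEC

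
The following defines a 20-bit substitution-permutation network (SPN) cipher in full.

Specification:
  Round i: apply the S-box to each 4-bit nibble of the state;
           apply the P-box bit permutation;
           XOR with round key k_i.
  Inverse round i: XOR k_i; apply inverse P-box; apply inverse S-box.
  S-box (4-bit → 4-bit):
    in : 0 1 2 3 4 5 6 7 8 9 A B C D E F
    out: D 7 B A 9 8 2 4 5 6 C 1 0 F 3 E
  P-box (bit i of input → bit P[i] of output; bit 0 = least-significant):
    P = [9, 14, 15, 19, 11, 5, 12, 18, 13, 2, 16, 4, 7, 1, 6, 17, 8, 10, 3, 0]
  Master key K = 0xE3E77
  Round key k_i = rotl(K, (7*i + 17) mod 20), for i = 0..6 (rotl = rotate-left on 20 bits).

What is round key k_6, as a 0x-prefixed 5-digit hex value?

0xF1F3B

K = 0xE3E77
k_0 = rotl(K, (7*0+17) mod 20) = rotl(K, 17) = 0xFC7CE
k_1 = rotl(K, (7*1+17) mod 20) = rotl(K, 4) = 0x3E77E
k_2 = rotl(K, (7*2+17) mod 20) = rotl(K, 11) = 0x3BF1F
k_3 = rotl(K, (7*3+17) mod 20) = rotl(K, 18) = 0xF8F9D
k_4 = rotl(K, (7*4+17) mod 20) = rotl(K, 5) = 0x7CEFC
k_5 = rotl(K, (7*5+17) mod 20) = rotl(K, 12) = 0x77E3E
k_6 = rotl(K, (7*6+17) mod 20) = rotl(K, 19) = 0xF1F3B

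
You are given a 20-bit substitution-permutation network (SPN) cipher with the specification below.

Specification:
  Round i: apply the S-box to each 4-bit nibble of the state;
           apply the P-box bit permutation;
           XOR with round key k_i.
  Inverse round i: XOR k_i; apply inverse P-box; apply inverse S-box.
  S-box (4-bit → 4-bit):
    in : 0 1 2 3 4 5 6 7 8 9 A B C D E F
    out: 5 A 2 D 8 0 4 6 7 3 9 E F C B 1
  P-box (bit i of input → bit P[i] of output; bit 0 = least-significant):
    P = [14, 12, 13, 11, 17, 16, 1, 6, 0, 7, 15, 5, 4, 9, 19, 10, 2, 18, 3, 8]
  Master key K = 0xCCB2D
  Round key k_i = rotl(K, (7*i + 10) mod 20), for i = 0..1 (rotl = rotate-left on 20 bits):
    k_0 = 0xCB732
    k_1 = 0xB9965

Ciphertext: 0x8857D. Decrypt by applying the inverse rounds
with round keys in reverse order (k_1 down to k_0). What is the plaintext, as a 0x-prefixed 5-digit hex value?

s_0 = ciphertext = 0x8857D
s_1 = InvRound(s_0, k_1) = 0x6A591
s_2 = InvRound(s_1, k_0) = 0x57E02

0x57E02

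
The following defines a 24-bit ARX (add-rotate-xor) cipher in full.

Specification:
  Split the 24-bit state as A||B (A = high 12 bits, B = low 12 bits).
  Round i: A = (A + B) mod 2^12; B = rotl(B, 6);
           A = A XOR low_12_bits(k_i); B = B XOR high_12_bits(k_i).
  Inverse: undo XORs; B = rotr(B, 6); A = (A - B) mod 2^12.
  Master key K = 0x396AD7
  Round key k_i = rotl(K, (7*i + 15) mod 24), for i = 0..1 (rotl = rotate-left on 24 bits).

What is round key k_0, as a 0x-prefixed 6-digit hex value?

0x6B9CB5

K = 0x396AD7
k_0 = rotl(K, (7*0+15) mod 24) = rotl(K, 15) = 0x6B9CB5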